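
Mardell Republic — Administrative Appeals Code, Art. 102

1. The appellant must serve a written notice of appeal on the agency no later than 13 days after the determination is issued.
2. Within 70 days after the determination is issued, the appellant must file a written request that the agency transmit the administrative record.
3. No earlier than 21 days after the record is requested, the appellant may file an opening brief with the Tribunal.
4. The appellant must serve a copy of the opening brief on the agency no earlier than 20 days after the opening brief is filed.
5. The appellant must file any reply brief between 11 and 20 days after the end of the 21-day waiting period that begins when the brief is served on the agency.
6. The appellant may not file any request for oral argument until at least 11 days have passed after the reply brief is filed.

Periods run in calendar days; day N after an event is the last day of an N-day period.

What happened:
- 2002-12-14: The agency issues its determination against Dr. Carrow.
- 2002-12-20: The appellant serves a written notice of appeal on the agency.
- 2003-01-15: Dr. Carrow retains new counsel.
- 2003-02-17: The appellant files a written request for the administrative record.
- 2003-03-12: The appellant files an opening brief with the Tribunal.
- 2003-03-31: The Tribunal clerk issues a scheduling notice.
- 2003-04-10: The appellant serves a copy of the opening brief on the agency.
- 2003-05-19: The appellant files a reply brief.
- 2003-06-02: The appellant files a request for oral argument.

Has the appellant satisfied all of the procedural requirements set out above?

Step 1 — counting 13 days from 2002-12-14 (when the determination is issued) gives a deadline of 2002-12-27; completed 2002-12-20, before the deadline.
Step 2 — counting 70 days from 2002-12-14 (when the determination is issued) gives a deadline of 2003-02-22; completed 2003-02-17, before the deadline.
Step 3 — must wait 21 days from 2003-02-17 (when the record is requested), so not before 2003-03-10; 2003-03-12 is on or after that date.
Step 4 — must wait 20 days from 2003-03-12 (when the opening brief is filed), so not before 2003-04-01; done 2003-04-10, after the minimum wait.
Step 5 — 11 and 20 days from 2003-05-01 (end of the 21-day waiting period, which began when the brief is served on the agency on 2003-04-10) are 2003-05-12 and 2003-05-21 respectively; 2003-05-19 falls inside that range.
Step 6 — must wait 11 days from 2003-05-19 (when the reply brief is filed), so not before 2003-05-30; done 2003-06-02 — permitted.

Yes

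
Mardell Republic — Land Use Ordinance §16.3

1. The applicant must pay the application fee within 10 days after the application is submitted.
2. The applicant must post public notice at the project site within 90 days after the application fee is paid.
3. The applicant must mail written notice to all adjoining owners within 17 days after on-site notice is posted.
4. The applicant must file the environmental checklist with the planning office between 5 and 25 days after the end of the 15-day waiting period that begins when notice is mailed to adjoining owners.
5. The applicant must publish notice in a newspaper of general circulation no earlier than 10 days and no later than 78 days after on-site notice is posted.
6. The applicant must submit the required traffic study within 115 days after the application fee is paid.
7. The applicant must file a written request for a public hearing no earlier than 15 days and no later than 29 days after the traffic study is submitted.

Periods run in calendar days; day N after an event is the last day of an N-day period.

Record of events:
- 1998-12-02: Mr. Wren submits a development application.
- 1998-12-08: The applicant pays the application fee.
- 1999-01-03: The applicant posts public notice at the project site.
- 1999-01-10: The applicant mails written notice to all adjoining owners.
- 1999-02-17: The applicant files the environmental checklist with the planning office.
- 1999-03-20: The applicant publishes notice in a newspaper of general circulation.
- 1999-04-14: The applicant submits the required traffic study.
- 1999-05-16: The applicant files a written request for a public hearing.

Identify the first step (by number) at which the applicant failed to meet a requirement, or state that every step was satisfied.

Step 1: 10 days after 1998-12-02 (when the application is submitted) is 1998-12-12; done 1998-12-08 — timely.
Step 2: 90 days after 1998-12-08 (when the application fee is paid) is 1999-03-08; 1999-01-03 is within that limit.
Step 3: 17 days after 1999-01-03 (when on-site notice is posted) is 1999-01-20; completed 1999-01-10, before the deadline.
Step 4: the window is 5–25 days after 1999-01-25 (end of the 15-day waiting period, which began when notice is mailed to adjoining owners on 1999-01-10), so 1999-01-30 through 1999-02-19; done 1999-02-17 — within the window.
Step 5: the window is 10–78 days after 1999-01-03 (when on-site notice is posted), so 1999-01-13 through 1999-03-22; done 1999-03-20, which is between those dates.
Step 6: 115 days after 1998-12-08 (when the application fee is paid) is 1999-04-02; not done until 1999-04-14, 12 days after the deadline.
Later steps need not be reached.

Step 6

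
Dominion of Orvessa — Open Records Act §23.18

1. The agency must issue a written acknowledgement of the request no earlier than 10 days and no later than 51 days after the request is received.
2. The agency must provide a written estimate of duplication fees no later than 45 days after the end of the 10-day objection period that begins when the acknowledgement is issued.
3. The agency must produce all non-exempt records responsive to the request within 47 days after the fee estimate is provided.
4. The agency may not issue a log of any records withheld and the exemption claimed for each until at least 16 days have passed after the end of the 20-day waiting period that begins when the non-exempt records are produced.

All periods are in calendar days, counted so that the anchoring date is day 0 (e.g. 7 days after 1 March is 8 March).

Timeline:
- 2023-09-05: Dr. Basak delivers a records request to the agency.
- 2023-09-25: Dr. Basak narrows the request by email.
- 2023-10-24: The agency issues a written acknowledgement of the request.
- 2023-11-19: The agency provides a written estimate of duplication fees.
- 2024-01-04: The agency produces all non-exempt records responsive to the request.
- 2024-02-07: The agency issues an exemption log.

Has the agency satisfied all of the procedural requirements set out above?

No

Step 1: the window is 10–51 days after 2023-09-05 (when the request is received), so 2023-09-15 through 2023-10-26; done 2023-10-24, which is between those dates.
Step 2: 45 days after 2023-11-03 (end of the 10-day objection period, which began when the acknowledgement is issued on 2023-10-24) is 2023-12-18; 2023-11-19 is within that limit.
Step 3: 47 days after 2023-11-19 (when the fee estimate is provided) is 2024-01-05; done 2024-01-04 — timely.
Step 4: the earliest permitted date is 16 days after 2024-01-24 (end of the 20-day waiting period, which began when the non-exempt records are produced on 2024-01-04), i.e. 2024-02-09; done 2024-02-07 — 2 days too early.
The procedure was therefore not followed at step 4.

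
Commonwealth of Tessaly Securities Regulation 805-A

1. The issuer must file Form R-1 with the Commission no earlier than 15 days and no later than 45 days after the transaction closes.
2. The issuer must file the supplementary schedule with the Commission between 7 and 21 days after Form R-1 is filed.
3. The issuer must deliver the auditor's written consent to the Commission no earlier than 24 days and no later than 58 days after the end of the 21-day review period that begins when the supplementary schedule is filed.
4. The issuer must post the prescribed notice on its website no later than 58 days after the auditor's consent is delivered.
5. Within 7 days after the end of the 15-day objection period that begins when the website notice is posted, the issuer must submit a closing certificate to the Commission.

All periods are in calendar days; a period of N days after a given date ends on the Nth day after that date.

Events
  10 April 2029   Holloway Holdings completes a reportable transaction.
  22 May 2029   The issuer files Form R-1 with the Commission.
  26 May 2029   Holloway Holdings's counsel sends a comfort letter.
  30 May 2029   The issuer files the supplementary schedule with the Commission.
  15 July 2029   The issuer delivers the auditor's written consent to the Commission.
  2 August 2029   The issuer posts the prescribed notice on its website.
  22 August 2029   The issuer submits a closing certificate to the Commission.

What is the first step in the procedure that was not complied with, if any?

None — every step was satisfied

(1) the permitted window runs from 10 April 2029 + 15 = 25 April 2029 to 10 April 2029 + 45 = 25 May 2029; done 22 May 2029, which is between those dates.
(2) the permitted window runs from 22 May 2029 + 7 = 29 May 2029 to 22 May 2029 + 21 = 12 June 2029; done 30 May 2029, which is between those dates.
(3) the permitted window runs from 20 June 2029 + 24 = 14 July 2029 to 20 June 2029 + 58 = 17 August 2029; done 15 July 2029, which is between those dates.
(4) due by 15 July 2029 + 58 days = 11 September 2029; 2 August 2029 is within that limit.
(5) due by 17 August 2029 + 7 days = 24 August 2029; completed 22 August 2029, before the deadline.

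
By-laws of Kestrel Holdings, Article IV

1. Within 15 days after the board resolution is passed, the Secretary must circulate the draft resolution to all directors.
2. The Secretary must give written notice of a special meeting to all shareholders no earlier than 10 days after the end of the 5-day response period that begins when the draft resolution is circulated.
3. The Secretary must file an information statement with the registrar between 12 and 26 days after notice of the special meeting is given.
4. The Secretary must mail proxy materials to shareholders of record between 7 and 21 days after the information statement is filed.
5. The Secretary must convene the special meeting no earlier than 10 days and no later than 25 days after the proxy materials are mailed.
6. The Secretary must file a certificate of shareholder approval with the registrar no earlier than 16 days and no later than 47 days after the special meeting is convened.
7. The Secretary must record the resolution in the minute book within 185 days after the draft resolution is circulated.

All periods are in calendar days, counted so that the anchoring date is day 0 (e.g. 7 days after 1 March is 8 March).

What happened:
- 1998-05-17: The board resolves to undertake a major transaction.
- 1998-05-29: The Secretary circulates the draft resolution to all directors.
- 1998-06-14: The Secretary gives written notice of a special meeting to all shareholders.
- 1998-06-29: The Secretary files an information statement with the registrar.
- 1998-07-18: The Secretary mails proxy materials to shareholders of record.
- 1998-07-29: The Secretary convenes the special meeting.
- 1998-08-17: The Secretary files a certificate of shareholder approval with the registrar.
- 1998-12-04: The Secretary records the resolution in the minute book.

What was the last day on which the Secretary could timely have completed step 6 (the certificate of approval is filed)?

Step 6 runs from 1998-07-29, when the special meeting is convened. The window is 16–47 days after 1998-07-29; it closes on 1998-09-14.

1998-09-14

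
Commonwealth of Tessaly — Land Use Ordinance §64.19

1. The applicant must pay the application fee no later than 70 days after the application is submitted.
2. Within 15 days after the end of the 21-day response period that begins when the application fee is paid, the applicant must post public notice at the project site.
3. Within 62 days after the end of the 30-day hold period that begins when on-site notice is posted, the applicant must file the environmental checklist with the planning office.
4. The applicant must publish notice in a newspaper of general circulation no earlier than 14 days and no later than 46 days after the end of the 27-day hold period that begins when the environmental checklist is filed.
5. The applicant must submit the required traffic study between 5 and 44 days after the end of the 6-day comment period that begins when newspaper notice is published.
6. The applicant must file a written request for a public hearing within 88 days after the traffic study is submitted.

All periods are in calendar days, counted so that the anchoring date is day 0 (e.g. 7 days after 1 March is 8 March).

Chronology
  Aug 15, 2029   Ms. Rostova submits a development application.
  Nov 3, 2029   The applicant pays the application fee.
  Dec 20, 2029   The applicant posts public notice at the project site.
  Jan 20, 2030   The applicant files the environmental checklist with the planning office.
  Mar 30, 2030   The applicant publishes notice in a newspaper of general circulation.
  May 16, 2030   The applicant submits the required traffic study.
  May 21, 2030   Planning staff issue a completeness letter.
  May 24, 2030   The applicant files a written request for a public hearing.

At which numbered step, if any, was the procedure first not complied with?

Step 1

Step 1 — counting 70 days from Aug 15, 2029 (when the application is submitted) gives a deadline of Oct 24, 2029; Nov 3, 2029 misses that deadline by 10 days.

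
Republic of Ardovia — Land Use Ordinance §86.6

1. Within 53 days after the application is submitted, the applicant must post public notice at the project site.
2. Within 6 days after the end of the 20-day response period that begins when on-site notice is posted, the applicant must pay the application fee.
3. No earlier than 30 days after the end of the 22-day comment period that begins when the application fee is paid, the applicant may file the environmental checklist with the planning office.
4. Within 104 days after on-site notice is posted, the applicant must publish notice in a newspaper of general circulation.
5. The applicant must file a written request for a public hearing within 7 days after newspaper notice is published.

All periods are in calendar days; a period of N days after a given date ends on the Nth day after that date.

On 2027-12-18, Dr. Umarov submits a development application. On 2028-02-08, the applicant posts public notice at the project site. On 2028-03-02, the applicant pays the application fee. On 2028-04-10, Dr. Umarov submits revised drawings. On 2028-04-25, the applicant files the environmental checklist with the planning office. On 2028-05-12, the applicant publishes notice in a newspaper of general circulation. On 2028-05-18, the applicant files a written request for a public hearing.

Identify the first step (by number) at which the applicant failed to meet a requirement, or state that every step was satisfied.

None — every step was satisfied

(1) due by 2027-12-18 + 53 days = 2028-02-09; completed 2028-02-08, before the deadline.
(2) due by 2028-02-28 + 6 days = 2028-03-05; 2028-03-02 is within that limit.
(3) permitted from 2028-03-24 + 30 days = 2028-04-23 onward; 2028-04-25 is on or after that date.
(4) due by 2028-02-08 + 104 days = 2028-05-22; done 2028-05-12 — timely.
(5) due by 2028-05-12 + 7 days = 2028-05-19; completed 2028-05-18, before the deadline.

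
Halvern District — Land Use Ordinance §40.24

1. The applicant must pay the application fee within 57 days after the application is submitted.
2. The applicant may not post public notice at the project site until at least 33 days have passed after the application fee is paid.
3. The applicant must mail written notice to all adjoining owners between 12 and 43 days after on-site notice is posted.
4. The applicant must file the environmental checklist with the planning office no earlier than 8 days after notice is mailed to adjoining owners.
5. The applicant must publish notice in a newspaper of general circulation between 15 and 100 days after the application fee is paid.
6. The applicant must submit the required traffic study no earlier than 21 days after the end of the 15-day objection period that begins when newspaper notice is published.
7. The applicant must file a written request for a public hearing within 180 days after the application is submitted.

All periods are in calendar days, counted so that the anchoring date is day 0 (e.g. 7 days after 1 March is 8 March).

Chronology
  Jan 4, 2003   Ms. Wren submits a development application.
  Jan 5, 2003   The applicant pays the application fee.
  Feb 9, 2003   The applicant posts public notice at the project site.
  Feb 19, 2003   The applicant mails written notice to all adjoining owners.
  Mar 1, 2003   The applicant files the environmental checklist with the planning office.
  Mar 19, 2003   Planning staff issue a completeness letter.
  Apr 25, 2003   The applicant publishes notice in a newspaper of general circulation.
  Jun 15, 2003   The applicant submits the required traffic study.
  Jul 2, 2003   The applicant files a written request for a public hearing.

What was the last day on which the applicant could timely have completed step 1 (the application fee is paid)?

Step 1 runs from Jan 4, 2003, when the application is submitted. 57 days after Jan 4, 2003 is Mar 2, 2003.

Mar 2, 2003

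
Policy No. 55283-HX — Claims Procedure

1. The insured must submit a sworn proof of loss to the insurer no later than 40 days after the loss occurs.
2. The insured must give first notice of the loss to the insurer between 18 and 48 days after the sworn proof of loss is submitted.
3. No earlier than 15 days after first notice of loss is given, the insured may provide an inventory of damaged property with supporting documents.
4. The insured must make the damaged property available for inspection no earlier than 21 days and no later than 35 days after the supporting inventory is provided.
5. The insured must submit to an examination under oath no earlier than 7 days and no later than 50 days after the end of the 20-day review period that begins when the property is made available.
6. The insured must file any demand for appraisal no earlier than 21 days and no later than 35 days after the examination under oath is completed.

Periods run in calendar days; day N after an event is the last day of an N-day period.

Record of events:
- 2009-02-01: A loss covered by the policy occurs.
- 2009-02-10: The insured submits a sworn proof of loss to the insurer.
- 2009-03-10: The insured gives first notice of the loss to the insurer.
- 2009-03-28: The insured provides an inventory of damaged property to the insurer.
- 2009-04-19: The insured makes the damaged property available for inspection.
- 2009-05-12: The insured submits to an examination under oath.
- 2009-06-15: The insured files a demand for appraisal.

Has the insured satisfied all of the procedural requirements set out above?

Step 1 — counting 40 days from 2009-02-01 (when the loss occurs) gives a deadline of 2009-03-13; done 2009-02-10 — timely.
Step 2 — 18 and 48 days from 2009-02-10 (when the sworn proof of loss is submitted) are 2009-02-28 and 2009-03-30 respectively; done 2009-03-10 — within the window.
Step 3 — must wait 15 days from 2009-03-10 (when first notice of loss is given), so not before 2009-03-25; done 2009-03-28 — permitted.
Step 4 — 21 and 35 days from 2009-03-28 (when the supporting inventory is provided) are 2009-04-18 and 2009-05-02 respectively; done 2009-04-19, which is between those dates.
Step 5 — 7 and 50 days from 2009-05-09 (end of the 20-day review period, which began when the property is made available on 2009-04-19) are 2009-05-16 and 2009-06-28 respectively; 2009-05-12 is 4 days too early.

No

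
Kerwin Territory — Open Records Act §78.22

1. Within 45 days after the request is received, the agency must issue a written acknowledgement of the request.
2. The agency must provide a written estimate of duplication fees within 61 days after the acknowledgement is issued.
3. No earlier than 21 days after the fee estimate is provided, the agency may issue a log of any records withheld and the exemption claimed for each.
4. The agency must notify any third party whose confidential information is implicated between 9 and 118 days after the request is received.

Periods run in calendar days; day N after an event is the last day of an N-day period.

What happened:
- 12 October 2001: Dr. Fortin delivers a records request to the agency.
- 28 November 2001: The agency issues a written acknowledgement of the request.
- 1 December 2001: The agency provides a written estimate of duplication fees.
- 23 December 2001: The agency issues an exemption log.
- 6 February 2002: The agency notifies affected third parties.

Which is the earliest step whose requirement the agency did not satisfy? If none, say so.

Step 1 — counting 45 days from 12 October 2001 (when the request is received) gives a deadline of 26 November 2001; 28 November 2001 misses that deadline by 2 days.
No need to go further; step 1 was not satisfied.

Step 1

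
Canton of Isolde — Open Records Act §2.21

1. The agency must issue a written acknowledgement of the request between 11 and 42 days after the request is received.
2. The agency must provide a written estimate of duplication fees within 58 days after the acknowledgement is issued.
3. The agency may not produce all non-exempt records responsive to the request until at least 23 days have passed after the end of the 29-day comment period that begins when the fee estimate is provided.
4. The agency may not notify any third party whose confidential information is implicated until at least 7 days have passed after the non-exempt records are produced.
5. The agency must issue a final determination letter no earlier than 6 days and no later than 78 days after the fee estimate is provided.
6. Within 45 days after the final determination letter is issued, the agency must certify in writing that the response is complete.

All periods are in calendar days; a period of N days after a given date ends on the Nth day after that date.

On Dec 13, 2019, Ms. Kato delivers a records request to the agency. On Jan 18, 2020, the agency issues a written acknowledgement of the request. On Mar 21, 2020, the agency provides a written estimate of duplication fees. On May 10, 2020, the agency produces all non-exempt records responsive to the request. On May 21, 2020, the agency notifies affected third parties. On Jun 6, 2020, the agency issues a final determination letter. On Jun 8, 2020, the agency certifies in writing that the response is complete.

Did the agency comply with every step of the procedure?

No

Step 1: the window is 11–42 days after Dec 13, 2019 (when the request is received), so Dec 24, 2019 through Jan 24, 2020; done Jan 18, 2020 — within the window.
Step 2: 58 days after Jan 18, 2020 (when the acknowledgement is issued) is Mar 16, 2020; done Mar 21, 2020 — 5 days late.
No need to go further; step 2 was not satisfied.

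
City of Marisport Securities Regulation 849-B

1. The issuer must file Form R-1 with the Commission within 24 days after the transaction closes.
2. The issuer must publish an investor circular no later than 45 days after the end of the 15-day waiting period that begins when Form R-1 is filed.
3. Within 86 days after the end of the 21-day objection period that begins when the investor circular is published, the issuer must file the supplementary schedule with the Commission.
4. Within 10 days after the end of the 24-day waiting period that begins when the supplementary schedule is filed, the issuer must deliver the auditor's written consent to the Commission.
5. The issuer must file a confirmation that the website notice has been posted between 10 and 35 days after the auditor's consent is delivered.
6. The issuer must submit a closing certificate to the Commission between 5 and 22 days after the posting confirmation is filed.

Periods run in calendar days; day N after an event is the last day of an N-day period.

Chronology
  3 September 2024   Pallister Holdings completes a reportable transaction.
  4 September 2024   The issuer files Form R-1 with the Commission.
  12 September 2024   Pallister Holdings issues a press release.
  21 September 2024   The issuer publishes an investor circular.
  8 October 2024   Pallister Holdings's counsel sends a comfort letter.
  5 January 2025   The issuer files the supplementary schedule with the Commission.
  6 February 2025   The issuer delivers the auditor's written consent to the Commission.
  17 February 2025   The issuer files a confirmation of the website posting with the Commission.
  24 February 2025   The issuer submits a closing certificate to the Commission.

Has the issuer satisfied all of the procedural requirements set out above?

Step 1: 24 days after 3 September 2024 (when the transaction closes) is 27 September 2024; done 4 September 2024 — timely.
Step 2: 45 days after 19 September 2024 (end of the 15-day waiting period, which began when Form R-1 is filed on 4 September 2024) is 3 November 2024; 21 September 2024 is within that limit.
Step 3: 86 days after 12 October 2024 (end of the 21-day objection period, which began when the investor circular is published on 21 September 2024) is 6 January 2025; done 5 January 2025 — timely.
Step 4: 10 days after 29 January 2025 (end of the 24-day waiting period, which began when the supplementary schedule is filed on 5 January 2025) is 8 February 2025; done 6 February 2025 — timely.
Step 5: the window is 10–35 days after 6 February 2025 (when the auditor's consent is delivered), so 16 February 2025 through 13 March 2025; done 17 February 2025 — within the window.
Step 6: the window is 5–22 days after 17 February 2025 (when the posting confirmation is filed), so 22 February 2025 through 11 March 2025; 24 February 2025 falls inside that range.

Yes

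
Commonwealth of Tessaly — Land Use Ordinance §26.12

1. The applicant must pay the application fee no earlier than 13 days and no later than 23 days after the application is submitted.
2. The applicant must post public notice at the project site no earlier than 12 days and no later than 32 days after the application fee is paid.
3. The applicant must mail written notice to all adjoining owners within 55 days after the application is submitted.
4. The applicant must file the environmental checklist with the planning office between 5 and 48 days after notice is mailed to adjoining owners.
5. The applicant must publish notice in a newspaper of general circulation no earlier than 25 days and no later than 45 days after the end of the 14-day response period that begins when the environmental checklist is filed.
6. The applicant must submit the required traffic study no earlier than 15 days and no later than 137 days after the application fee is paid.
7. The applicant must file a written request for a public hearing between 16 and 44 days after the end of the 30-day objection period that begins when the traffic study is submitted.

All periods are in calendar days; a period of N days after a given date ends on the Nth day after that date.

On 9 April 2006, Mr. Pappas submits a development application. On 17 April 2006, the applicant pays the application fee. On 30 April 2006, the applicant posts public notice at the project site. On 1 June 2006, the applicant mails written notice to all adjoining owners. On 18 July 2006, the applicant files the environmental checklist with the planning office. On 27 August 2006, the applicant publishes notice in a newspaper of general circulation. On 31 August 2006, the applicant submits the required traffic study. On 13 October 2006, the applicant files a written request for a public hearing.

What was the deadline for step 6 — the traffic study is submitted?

1 September 2006

Step 6 runs from 17 April 2006, when the application fee is paid. The window is 15–137 days after 17 April 2006; it closes on 1 September 2006.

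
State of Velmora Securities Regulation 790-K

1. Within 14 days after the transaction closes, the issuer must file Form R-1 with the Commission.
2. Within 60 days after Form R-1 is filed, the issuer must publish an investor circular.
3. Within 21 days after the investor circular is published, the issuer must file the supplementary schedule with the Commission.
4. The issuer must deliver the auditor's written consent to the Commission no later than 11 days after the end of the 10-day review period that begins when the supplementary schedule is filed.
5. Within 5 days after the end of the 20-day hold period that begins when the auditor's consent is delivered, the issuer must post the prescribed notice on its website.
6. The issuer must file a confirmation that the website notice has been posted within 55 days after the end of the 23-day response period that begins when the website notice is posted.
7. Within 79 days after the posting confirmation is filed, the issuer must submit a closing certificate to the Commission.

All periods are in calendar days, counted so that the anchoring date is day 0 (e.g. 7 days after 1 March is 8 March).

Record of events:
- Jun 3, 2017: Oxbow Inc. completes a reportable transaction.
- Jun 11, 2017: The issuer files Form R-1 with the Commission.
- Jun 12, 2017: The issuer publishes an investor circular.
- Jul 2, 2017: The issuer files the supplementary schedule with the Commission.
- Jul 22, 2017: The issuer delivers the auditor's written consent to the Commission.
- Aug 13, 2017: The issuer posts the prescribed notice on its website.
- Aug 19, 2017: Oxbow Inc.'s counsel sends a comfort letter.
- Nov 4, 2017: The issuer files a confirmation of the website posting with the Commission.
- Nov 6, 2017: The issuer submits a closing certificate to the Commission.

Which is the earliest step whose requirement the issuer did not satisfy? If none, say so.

Step 6

Step 1 — counting 14 days from Jun 3, 2017 (when the transaction closes) gives a deadline of Jun 17, 2017; Jun 11, 2017 is within that limit.
Step 2 — counting 60 days from Jun 11, 2017 (when Form R-1 is filed) gives a deadline of Aug 10, 2017; done Jun 12, 2017 — timely.
Step 3 — counting 21 days from Jun 12, 2017 (when the investor circular is published) gives a deadline of Jul 3, 2017; completed Jul 2, 2017, before the deadline.
Step 4 — counting 11 days from Jul 12, 2017 (end of the 10-day review period, which began when the supplementary schedule is filed on Jul 2, 2017) gives a deadline of Jul 23, 2017; completed Jul 22, 2017, before the deadline.
Step 5 — counting 5 days from Aug 11, 2017 (end of the 20-day hold period, which began when the auditor's consent is delivered on Jul 22, 2017) gives a deadline of Aug 16, 2017; done Aug 13, 2017 — timely.
Step 6 — counting 55 days from Sep 5, 2017 (end of the 23-day response period, which began when the website notice is posted on Aug 13, 2017) gives a deadline of Oct 30, 2017; not done until Nov 4, 2017, 5 days after the deadline.
That is the first point of non-compliance.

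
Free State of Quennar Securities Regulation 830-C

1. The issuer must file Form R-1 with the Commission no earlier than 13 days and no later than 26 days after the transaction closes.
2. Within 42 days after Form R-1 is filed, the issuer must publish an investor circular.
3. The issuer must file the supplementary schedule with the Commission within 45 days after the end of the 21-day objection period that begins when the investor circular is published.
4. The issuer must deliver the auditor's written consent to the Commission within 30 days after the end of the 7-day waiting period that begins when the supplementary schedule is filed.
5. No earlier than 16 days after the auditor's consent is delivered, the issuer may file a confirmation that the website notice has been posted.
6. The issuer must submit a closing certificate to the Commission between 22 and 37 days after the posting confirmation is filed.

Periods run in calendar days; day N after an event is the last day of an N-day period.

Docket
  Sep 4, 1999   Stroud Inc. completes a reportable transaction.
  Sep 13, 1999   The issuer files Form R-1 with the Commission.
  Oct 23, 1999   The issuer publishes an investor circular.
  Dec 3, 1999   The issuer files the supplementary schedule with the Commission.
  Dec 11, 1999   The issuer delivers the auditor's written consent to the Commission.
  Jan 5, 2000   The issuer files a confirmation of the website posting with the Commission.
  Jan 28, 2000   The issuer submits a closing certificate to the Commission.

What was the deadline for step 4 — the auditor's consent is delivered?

The supplementary schedule is filed on Dec 3, 1999; the 7-day waiting period therefore ends Dec 10, 1999, and step 4 runs from that date. 30 days after Dec 10, 1999 is Jan 9, 2000.

Jan 9, 2000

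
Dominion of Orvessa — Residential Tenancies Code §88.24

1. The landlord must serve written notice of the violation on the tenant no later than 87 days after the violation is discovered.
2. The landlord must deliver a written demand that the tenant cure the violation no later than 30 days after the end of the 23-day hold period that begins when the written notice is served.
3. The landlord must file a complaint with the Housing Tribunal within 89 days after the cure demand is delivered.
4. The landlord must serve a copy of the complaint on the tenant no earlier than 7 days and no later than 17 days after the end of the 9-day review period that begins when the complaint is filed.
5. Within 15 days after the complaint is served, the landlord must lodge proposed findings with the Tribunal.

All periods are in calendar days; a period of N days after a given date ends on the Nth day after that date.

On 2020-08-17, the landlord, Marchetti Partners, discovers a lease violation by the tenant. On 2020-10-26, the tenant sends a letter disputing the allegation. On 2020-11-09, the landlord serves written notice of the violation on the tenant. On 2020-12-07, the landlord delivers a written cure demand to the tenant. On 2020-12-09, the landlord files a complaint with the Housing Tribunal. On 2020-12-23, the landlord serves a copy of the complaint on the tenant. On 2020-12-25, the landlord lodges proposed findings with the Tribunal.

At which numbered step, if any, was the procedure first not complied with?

Step 4

Step 1: 87 days after 2020-08-17 (when the violation is discovered) is 2020-11-12; 2020-11-09 is within that limit.
Step 2: 30 days after 2020-12-02 (end of the 23-day hold period, which began when the written notice is served on 2020-11-09) is 2021-01-01; 2020-12-07 is within that limit.
Step 3: 89 days after 2020-12-07 (when the cure demand is delivered) is 2021-03-06; done 2020-12-09 — timely.
Step 4: the window is 7–17 days after 2020-12-18 (end of the 9-day review period, which began when the complaint is filed on 2020-12-09), so 2020-12-25 through 2021-01-04; 2020-12-23 is 2 days too early.
The analysis stops there.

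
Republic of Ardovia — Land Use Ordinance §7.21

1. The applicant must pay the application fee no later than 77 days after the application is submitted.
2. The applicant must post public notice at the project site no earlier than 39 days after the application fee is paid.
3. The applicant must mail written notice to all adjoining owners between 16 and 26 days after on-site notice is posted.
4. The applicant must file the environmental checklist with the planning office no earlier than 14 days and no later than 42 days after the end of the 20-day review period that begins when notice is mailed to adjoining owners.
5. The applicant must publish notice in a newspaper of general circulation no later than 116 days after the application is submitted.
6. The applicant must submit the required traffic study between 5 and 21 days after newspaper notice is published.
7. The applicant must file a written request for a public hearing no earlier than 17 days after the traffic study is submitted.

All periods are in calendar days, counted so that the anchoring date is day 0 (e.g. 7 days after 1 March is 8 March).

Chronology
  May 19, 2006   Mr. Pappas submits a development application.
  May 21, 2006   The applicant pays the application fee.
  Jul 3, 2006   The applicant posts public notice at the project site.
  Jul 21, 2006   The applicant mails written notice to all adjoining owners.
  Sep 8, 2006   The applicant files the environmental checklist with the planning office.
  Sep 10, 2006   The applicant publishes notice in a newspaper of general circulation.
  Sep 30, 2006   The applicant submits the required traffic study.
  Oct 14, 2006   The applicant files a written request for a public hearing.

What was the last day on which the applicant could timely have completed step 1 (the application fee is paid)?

Step 1 runs from May 19, 2006, when the application is submitted. 77 days after May 19, 2006 is Aug 4, 2006.

Aug 4, 2006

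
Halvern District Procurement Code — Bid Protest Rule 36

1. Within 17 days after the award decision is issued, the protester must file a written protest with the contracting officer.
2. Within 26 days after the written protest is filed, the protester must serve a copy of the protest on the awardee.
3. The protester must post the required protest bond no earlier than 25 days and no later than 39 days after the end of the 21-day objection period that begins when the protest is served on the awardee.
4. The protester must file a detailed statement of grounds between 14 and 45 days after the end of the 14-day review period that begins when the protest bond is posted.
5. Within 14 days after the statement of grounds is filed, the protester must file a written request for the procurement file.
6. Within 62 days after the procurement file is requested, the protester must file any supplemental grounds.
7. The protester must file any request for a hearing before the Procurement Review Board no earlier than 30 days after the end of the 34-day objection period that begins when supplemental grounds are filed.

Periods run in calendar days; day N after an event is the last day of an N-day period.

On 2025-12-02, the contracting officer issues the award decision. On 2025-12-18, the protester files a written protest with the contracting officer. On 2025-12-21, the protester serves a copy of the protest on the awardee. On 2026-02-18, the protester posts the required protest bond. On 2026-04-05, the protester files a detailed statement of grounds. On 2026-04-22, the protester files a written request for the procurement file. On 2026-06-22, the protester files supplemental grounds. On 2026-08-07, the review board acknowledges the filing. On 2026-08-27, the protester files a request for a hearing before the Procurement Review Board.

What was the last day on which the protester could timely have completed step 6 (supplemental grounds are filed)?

Step 6 runs from 2026-04-22, when the procurement file is requested. 62 days after 2026-04-22 is 2026-06-23.

2026-06-23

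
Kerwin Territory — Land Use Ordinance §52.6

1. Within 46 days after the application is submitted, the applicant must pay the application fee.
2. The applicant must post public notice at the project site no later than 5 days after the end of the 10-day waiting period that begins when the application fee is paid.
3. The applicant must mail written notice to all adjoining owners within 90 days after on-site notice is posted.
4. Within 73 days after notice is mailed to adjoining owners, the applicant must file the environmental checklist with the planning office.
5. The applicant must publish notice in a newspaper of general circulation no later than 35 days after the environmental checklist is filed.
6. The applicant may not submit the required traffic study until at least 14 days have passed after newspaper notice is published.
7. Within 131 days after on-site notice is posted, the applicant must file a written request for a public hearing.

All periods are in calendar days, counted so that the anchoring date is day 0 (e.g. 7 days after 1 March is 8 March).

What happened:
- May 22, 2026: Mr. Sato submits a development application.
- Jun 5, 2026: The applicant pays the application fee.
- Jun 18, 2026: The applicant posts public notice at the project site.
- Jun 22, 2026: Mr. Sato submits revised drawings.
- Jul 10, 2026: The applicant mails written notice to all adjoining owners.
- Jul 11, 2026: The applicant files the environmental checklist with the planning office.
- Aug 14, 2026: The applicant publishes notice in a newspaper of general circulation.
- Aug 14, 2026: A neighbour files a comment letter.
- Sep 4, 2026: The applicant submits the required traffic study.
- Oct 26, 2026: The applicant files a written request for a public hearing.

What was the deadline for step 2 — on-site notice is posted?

Jun 20, 2026

The application fee is paid on Jun 5, 2026; the 10-day waiting period therefore ends Jun 15, 2026, and step 2 runs from that date. 5 days after Jun 15, 2026 is Jun 20, 2026.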